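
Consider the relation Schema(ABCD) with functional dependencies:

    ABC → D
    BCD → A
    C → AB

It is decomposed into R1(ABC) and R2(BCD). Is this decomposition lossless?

Yes

Common attributes: R1 ∩ R2 = {BC}.
Closure of {BC}: C → AB applies, adding A; ABC → D applies, adding D. So (BC)⁺ = {ABCD}.
This closure contains every attribute of R1, so R1 ∩ R2 → R1. The join is lossless.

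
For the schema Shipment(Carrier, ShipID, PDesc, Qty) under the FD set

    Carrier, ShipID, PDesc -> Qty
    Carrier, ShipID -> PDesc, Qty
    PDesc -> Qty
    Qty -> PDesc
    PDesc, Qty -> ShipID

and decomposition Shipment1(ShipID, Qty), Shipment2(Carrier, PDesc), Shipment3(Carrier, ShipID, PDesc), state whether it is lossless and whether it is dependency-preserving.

Lossless test (chase): Rows 2 and 3 agree on PDesc; apply PDesc→Qty and equate their Qty entries. Rows 2 and 3 agree on PDesc, Qty; apply PDesc, Qty→ShipID and equate their ShipID entries. No row becomes fully distinguished — the join is lossy.
Dependency preservation: the restricted closure of {Carrier, ShipID, PDesc} across the fragments never reaches {Qty}, so Carrier, ShipID, PDesc → Qty cannot be enforced without a join — not preserved.

lossy and not dependency-preserving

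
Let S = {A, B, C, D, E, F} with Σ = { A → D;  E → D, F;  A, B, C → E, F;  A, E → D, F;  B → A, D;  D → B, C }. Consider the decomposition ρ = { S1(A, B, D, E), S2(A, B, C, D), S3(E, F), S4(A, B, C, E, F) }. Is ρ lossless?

Yes

Chase test. Columns are A, B, C, D, E, F; row i has aⱼ where attribute j ∈ Si, else bᵢⱼ.
Initial tableau (one row per fragment):
  row 1: a1 a2 b13 a4 a5 b16
  row 2: a1 a2 a3 a4 b25 b26
  row 3: b31 b32 b33 b34 a5 a6
  row 4: a1 a2 a3 b44 a5 a6
Rows 1 and 4 agree on A; apply A→D and equate their D entries.
Rows 1 and 3 agree on E; apply E→D, F and equate their D, F entries.
Rows 2 and 4 agree on A, B, C; apply A, B, C→E, F and equate their E, F entries.
Rows 1 and 2 agree on D; apply D→B, C and equate their B, C entries.
Rows 1 and 3 agree on D; apply D→B, C and equate their B, C entries.
Rows 1 and 3 agree on B; apply B→A, D and equate their A, D entries.
Row 1 is now all distinguished symbols — the join is lossless.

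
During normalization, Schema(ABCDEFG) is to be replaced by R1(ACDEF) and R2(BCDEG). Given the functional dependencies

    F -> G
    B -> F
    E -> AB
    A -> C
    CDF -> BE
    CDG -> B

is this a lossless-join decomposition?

Yes

Common attributes: R1 ∩ R2 = {CDE}.
Closure of {CDE}: E → AB applies, adding AB; B → F applies, adding F; F → G applies, adding G. So (CDE)⁺ = {ABCDEFG}.
This closure contains every attribute of R1, so R1 ∩ R2 → R1. The join is lossless.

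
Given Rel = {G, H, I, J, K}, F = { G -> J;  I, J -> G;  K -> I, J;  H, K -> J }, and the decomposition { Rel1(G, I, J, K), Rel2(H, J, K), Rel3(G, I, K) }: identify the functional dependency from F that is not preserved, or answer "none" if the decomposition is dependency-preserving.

G → J lies within Rel1.
I, J → G lies within Rel1.
K → I, J lies within Rel1.
H, K → J lies within Rel2.
Every dependency is enforceable on the fragments, so the decomposition is dependency-preserving.

none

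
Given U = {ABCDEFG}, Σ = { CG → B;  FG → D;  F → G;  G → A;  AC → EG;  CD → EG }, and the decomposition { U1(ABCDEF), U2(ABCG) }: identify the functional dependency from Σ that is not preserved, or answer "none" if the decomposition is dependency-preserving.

F → G

Check F → G: no single fragment contains all of {FG}, and the restricted closure of {F} across the fragments never reaches {G}.
CG → B is preserved.
FG → D is preserved.
G → A is preserved.
AC → EG is preserved.
CD → EG is preserved.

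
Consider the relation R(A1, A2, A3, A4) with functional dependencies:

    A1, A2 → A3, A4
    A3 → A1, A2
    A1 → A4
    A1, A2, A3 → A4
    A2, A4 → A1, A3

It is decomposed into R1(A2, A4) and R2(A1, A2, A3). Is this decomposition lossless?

Common attributes: R1 ∩ R2 = {A2}.
No dependency enlarges {A2}, so (A2)⁺ = {A2}.
The closure contains neither all of R1 = {A2, A4} nor all of R2 = {A1, A2, A3}, so the common attributes are not a superkey of either fragment. The join is lossy.

No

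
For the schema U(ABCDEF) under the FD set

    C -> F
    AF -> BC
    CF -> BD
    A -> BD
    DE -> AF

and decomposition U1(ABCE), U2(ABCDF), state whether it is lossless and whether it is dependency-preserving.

Lossless test: (ABC)⁺ = {ABCDF}, which contains all of one fragment — lossless.
Dependency preservation: the restricted closure of {DE} across the fragments never reaches {AF}, so DE → AF cannot be enforced without a join — not preserved.

lossless but not dependency-preserving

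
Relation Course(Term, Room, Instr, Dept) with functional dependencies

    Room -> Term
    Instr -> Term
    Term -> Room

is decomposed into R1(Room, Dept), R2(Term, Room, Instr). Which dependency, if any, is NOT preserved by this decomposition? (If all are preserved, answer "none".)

none

Room → Term lies within R2.
Instr → Term lies within R2.
Term → Room lies within R2.
Every dependency is enforceable on the fragments, so the decomposition is dependency-preserving.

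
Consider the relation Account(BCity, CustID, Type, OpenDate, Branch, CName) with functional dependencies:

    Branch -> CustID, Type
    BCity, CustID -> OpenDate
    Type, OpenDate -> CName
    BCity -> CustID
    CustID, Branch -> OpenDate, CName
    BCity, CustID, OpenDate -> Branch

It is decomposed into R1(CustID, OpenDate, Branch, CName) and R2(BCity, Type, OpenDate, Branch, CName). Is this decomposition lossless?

Common attributes: R1 ∩ R2 = {OpenDate, Branch, CName}.
Closure of {OpenDate, Branch, CName}: Branch → CustID, Type applies, adding CustID, Type. So (OpenDate, Branch, CName)⁺ = {CustID, Type, OpenDate, Branch, CName}.
This closure contains every attribute of R1, so R1 ∩ R2 → R1. The join is lossless.

Yes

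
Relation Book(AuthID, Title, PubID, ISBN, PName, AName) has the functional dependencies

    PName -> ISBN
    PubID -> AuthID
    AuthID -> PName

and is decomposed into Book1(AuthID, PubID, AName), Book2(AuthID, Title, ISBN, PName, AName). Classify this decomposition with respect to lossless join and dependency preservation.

Lossless test: (AuthID, AName)⁺ = {AuthID, ISBN, PName, AName}, which is a superkey of neither fragment — lossy.
Dependency preservation: every FD's attributes lie within a single fragment, so each can be enforced locally — preserved.

lossy but dependency-preserving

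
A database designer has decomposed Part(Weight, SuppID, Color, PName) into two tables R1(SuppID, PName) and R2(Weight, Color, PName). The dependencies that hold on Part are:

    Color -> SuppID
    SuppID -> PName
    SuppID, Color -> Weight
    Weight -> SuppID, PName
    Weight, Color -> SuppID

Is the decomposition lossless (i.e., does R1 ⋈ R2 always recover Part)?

Common attributes: R1 ∩ R2 = {PName}.
No dependency enlarges {PName}, so (PName)⁺ = {PName}.
The closure contains neither all of R1 = {SuppID, PName} nor all of R2 = {Weight, Color, PName}, so the common attributes are not a superkey of either fragment. The join is lossy.

No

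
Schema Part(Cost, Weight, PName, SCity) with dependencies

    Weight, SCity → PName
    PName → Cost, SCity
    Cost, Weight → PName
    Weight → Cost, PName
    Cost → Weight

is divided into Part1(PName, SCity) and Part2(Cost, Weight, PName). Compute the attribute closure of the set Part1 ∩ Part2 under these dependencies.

Part1 ∩ Part2 = {PName}.
PName → Cost, SCity applies, adding Cost, SCity
Cost → Weight applies, adding Weight
Closure: {Cost, Weight, PName, SCity}.

Cost, Weight, PName, SCity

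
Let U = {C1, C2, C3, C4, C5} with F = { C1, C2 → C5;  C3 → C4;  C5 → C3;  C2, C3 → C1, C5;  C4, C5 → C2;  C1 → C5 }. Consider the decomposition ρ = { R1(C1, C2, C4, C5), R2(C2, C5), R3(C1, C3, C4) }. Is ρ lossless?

Chase test. Columns are C1, C2, C3, C4, C5; row i has aⱼ where attribute j ∈ Ri, else bᵢⱼ.
Initial tableau (one row per fragment):
  row 1: a1 a2 b13 a4 a5
  row 2: b21 a2 b23 b24 a5
  row 3: a1 b32 a3 a4 b35
Rows 1 and 2 agree on C5; apply C5→C3 and equate their C3 entries.
Rows 1 and 2 agree on C2, C3; apply C2, C3→C1, C5 and equate their C1, C5 entries.
Rows 1 and 3 agree on C1; apply C1→C5 and equate their C5 entries.
Rows 1 and 2 agree on C3; apply C3→C4 and equate their C4 entries.
Rows 1 and 3 agree on C5; apply C5→C3 and equate their C3 entries.
Rows 1 and 3 agree on C4, C5; apply C4, C5→C2 and equate their C2 entries.
Row 1 is now all distinguished symbols — the join is lossless.

Yes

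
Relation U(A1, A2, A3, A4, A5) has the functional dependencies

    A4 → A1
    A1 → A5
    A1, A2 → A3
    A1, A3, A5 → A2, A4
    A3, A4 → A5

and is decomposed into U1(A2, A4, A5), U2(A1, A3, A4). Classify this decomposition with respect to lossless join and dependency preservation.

lossy and not dependency-preserving

Lossless test: (A4)⁺ = {A1, A4, A5}, which is a superkey of neither fragment — lossy.
Dependency preservation: the restricted closure of {A1} across the fragments never reaches {A5}, so A1 → A5 cannot be enforced without a join — not preserved.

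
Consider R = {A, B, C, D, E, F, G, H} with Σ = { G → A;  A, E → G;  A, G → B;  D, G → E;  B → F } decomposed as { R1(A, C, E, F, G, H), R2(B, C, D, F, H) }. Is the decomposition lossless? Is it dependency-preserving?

lossy and not dependency-preserving

Lossless test: (C, F, H)⁺ = {C, F, H}, which is a superkey of neither fragment — lossy.
Dependency preservation: the restricted closure of {A, G} across the fragments never reaches {B}, so A, G → B cannot be enforced without a join — not preserved.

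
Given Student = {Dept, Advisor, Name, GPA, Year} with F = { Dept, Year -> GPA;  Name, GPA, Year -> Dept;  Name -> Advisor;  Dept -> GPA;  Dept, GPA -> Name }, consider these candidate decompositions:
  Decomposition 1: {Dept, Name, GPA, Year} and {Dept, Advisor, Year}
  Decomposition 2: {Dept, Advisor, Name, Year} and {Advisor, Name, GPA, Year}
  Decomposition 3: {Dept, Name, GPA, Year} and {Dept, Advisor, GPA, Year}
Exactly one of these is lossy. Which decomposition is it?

Decomposition 2

Decomposition 1: common = {Dept, Year}, closure = {Dept, Advisor, Name, GPA, Year} → lossless.
Decomposition 2: common = {Advisor, Name, Year}, closure = {Advisor, Name, Year} → lossy.
Decomposition 3: common = {Dept, GPA, Year}, closure = {Dept, Advisor, Name, GPA, Year} → lossless.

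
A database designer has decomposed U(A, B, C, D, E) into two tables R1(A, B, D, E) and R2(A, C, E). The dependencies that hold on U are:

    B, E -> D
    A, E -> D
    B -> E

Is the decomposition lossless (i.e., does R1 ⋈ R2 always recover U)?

No

Common attributes: R1 ∩ R2 = {A, E}.
Closure of {A, E}: A, E → D applies, adding D. So (A, E)⁺ = {A, D, E}.
The closure contains neither all of R1 = {A, B, D, E} nor all of R2 = {A, C, E}, so the common attributes are not a superkey of either fragment. The join is lossy.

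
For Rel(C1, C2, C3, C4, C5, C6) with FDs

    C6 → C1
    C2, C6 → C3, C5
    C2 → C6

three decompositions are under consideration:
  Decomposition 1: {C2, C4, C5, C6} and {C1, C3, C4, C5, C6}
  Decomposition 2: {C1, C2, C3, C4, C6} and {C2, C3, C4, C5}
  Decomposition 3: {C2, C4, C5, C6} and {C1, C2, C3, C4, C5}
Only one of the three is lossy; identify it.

Decomposition 1

Decomposition 1: common = {C4, C5, C6}, closure = {C1, C4, C5, C6} → lossy.
Decomposition 2: common = {C2, C3, C4}, closure = {C1, C2, C3, C4, C5, C6} → lossless.
Decomposition 3: common = {C2, C4, C5}, closure = {C1, C2, C3, C4, C5, C6} → lossless.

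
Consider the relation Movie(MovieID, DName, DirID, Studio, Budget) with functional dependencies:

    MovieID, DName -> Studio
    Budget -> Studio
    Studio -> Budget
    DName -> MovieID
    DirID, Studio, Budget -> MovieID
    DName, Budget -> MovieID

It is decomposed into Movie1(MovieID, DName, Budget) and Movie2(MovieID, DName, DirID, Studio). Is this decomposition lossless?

Common attributes: Movie1 ∩ Movie2 = {MovieID, DName}.
Closure of {MovieID, DName}: MovieID, DName → Studio applies, adding Studio; Studio → Budget applies, adding Budget. So (MovieID, DName)⁺ = {MovieID, DName, Studio, Budget}.
This closure contains every attribute of Movie1, so Movie1 ∩ Movie2 → Movie1. The join is lossless.

Yes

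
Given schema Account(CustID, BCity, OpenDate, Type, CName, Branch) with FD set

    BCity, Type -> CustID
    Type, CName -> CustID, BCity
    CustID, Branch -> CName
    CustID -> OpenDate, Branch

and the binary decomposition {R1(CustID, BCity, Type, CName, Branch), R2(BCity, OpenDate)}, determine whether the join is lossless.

Common attributes: R1 ∩ R2 = {BCity}.
No dependency enlarges {BCity}, so (BCity)⁺ = {BCity}.
The closure contains neither all of R1 = {CustID, BCity, Type, CName, Branch} nor all of R2 = {BCity, OpenDate}, so the common attributes are not a superkey of either fragment. The join is lossy.

No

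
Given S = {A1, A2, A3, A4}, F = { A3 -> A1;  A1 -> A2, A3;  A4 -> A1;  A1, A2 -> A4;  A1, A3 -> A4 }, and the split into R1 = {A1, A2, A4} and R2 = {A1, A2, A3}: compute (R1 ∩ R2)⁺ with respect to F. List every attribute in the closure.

A1, A2, A3, A4

R1 ∩ R2 = {A1, A2}.
A1 → A2, A3 applies, adding A3
A1, A2 → A4 applies, adding A4
Closure: {A1, A2, A3, A4}.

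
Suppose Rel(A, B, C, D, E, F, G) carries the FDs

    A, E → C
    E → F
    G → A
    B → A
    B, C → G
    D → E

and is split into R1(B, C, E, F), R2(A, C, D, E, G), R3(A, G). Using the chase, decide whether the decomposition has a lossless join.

No

Chase test. Columns are A, B, C, D, E, F, G; row i has aⱼ where attribute j ∈ Ri, else bᵢⱼ.
Initial tableau (one row per fragment):
  row 1: b11 a2 a3 b14 a5 a6 b17
  row 2: a1 b22 a3 a4 a5 b26 a7
  row 3: a1 b32 b33 b34 b35 b36 a7
Rows 1 and 2 agree on E; apply E→F and equate their F entries.
No row becomes fully distinguished — the join is lossy.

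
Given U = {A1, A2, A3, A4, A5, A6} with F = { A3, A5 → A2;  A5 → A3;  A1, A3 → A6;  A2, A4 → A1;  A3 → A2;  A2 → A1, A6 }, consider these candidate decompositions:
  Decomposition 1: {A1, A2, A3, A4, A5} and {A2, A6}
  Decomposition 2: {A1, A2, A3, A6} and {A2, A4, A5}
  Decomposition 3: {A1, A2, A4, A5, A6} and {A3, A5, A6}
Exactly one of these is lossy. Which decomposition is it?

Decomposition 2

Decomposition 1: common = {A2}, closure = {A1, A2, A6} → lossless.
Decomposition 2: common = {A2}, closure = {A1, A2, A6} → lossy.
Decomposition 3: common = {A5, A6}, closure = {A1, A2, A3, A5, A6} → lossless.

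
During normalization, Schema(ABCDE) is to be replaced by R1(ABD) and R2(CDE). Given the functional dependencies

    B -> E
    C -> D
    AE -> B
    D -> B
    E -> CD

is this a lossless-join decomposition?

Common attributes: R1 ∩ R2 = {D}.
Closure of {D}: D → B applies, adding B; B → E applies, adding E; E → CD applies, adding C. So (D)⁺ = {BCDE}.
This closure contains every attribute of R2, so R1 ∩ R2 → R2. The join is lossless.

Yes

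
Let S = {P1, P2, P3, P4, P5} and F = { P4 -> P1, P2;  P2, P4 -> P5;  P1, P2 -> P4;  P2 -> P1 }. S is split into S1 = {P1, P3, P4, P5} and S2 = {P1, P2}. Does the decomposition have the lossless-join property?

No

Common attributes: S1 ∩ S2 = {P1}.
No dependency enlarges {P1}, so (P1)⁺ = {P1}.
The closure contains neither all of S1 = {P1, P3, P4, P5} nor all of S2 = {P1, P2}, so the common attributes are not a superkey of either fragment. The join is lossy.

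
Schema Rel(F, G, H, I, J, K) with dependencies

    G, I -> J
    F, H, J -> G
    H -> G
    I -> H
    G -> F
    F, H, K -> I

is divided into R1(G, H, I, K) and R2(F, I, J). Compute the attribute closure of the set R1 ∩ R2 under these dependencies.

F, G, H, I, J

R1 ∩ R2 = {I}.
I → H applies, adding H
H → G applies, adding G
G → F applies, adding F
G, I → J applies, adding J
Closure: {F, G, H, I, J}.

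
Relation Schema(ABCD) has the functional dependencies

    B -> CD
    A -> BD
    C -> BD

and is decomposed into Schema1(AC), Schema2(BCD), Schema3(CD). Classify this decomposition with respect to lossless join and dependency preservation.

lossless and dependency-preserving

Lossless test (chase): Rows 1 and 2 agree on C; apply C→BD and equate their BD entries. Rows 1 and 3 agree on C; apply C→BD and equate their BD entries. Row 1 is now all distinguished symbols — the join is lossless.
Dependency preservation: A → BD is not contained in any single fragment, but the restricted closure of its left-hand side across the fragments still reaches the right-hand side; the remaining FDs each lie inside some fragment. All dependencies are preserved.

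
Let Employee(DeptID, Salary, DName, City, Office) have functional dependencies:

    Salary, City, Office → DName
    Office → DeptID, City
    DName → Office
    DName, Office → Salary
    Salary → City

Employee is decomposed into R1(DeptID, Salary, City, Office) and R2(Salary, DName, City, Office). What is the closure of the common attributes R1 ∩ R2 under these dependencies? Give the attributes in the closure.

R1 ∩ R2 = {Salary, City, Office}.
Salary, City, Office → DName applies, adding DName
Office → DeptID, City applies, adding DeptID
Closure: {DeptID, Salary, DName, City, Office}.

DeptID, Salary, DName, City, Office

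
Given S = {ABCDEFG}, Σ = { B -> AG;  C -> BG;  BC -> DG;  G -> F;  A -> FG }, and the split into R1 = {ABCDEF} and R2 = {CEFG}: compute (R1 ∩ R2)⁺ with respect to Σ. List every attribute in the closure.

R1 ∩ R2 = {CEF}.
C → BG applies, adding BG
BC → DG applies, adding D
B → AG applies, adding A
Closure: {ABCDEFG}.

ABCDEFG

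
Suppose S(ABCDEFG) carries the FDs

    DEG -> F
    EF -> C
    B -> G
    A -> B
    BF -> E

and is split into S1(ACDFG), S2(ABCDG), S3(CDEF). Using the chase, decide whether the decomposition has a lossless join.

Chase test. Columns are ABCDEFG; row i has aⱼ where attribute j ∈ Si, else bᵢⱼ.
Initial tableau (one row per fragment):
  row 1: a1 b12 a3 a4 b15 a6 a7
  row 2: a1 a2 a3 a4 b25 b26 a7
  row 3: b31 b32 a3 a4 a5 a6 b37
Rows 1 and 2 agree on A; apply A→B and equate their B entries.
No row becomes fully distinguished — the join is lossy.

No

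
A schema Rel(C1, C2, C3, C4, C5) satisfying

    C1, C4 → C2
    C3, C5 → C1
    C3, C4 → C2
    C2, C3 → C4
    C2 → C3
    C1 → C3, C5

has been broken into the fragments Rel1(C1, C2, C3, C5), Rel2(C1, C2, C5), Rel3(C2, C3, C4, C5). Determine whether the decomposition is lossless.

Yes

Chase test. Columns are C1, C2, C3, C4, C5; row i has aⱼ where attribute j ∈ Reli, else bᵢⱼ.
Initial tableau (one row per fragment):
  row 1: a1 a2 a3 b14 a5
  row 2: a1 a2 b23 b24 a5
  row 3: b31 a2 a3 a4 a5
Rows 1 and 3 agree on C3, C5; apply C3, C5→C1 and equate their C1 entries.
Rows 1 and 3 agree on C2, C3; apply C2, C3→C4 and equate their C4 entries.
Rows 1 and 2 agree on C2; apply C2→C3 and equate their C3 entries.
Rows 1 and 2 agree on C2, C3; apply C2, C3→C4 and equate their C4 entries.
Row 1 is now all distinguished symbols — the join is lossless.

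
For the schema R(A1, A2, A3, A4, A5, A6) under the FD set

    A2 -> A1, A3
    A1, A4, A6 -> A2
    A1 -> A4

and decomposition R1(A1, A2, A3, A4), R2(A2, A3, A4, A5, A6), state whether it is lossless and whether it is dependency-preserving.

Lossless test: (A2, A3, A4)⁺ = {A1, A2, A3, A4}, which contains all of one fragment — lossless.
Dependency preservation: the restricted closure of {A1, A4, A6} across the fragments never reaches {A2}, so A1, A4, A6 → A2 cannot be enforced without a join — not preserved.

lossless but not dependency-preserving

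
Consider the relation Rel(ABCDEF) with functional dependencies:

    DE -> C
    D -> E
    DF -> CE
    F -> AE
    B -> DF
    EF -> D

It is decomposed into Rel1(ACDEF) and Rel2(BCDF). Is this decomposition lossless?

Yes

Common attributes: Rel1 ∩ Rel2 = {CDF}.
Closure of {CDF}: D → E applies, adding E; F → AE applies, adding A. So (CDF)⁺ = {ACDEF}.
This closure contains every attribute of Rel1, so Rel1 ∩ Rel2 → Rel1. The join is lossless.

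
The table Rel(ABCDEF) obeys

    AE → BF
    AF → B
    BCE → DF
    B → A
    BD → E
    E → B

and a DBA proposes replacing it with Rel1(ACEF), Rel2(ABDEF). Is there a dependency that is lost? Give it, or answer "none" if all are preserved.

BCE → DF

Check BCE → DF: no single fragment contains all of {BCDEF}, and the restricted closure of {BCE} across the fragments never reaches {DF}.
AE → BF is preserved.
AF → B is preserved.
B → A is preserved.
BD → E is preserved.
E → B is preserved.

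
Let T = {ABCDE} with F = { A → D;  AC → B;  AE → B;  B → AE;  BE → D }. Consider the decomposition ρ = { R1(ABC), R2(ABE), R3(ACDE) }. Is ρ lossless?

Chase test. Columns are ABCDE; row i has aⱼ where attribute j ∈ Ri, else bᵢⱼ.
Initial tableau (one row per fragment):
  row 1: a1 a2 a3 b14 b15
  row 2: a1 a2 b23 b24 a5
  row 3: a1 b32 a3 a4 a5
Rows 1 and 2 agree on A; apply A→D and equate their D entries.
Rows 1 and 3 agree on A; apply A→D and equate their D entries.
Rows 1 and 3 agree on AC; apply AC→B and equate their B entries.
Rows 1 and 2 agree on B; apply B→AE and equate their AE entries.
Row 1 is now all distinguished symbols — the join is lossless.

Yes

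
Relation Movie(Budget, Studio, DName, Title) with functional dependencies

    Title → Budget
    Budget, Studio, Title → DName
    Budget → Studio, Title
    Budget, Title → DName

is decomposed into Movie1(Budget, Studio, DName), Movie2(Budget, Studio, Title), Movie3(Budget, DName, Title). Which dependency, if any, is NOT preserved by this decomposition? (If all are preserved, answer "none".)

none

Title → Budget lies within Movie2.
Budget, Studio, Title → DName: restricted closure across fragments reaches DName.
Budget → Studio, Title lies within Movie2.
Budget, Title → DName lies within Movie3.
Every dependency is enforceable on the fragments, so the decomposition is dependency-preserving.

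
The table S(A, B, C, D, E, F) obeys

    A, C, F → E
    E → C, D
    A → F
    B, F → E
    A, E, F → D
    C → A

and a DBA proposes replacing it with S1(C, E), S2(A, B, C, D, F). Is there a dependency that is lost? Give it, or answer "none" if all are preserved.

none

A, C, F → E: restricted closure across fragments reaches E.
E → C, D: restricted closure across fragments reaches C, D.
A → F lies within S2.
B, F → E: restricted closure across fragments reaches E.
A, E, F → D: restricted closure across fragments reaches D.
C → A lies within S2.
Every dependency is enforceable on the fragments, so the decomposition is dependency-preserving.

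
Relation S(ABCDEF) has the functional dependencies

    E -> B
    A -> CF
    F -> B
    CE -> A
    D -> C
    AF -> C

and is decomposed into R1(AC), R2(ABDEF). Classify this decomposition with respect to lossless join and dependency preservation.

lossless but not dependency-preserving

Lossless test: (A)⁺ = {ABCF}, which contains all of one fragment — lossless.
Dependency preservation: the restricted closure of {CE} across the fragments never reaches {A}, so CE → A cannot be enforced without a join — not preserved.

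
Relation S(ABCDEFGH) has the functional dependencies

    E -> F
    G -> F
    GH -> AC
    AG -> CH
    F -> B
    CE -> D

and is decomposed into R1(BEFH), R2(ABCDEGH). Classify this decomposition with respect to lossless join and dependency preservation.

Lossless test: (BEH)⁺ = {BEFH}, which contains all of one fragment — lossless.
Dependency preservation: the restricted closure of {G} across the fragments never reaches {F}, so G → F cannot be enforced without a join — not preserved.

lossless but not dependency-preserving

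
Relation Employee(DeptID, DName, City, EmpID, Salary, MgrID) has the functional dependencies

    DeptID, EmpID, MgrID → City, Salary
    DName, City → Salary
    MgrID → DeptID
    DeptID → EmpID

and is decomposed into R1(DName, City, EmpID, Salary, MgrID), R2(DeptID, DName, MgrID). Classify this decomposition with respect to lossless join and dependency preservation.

Lossless test: (DName, MgrID)⁺ = {DeptID, DName, City, EmpID, Salary, MgrID}, which contains all of one fragment — lossless.
Dependency preservation: the restricted closure of {DeptID} across the fragments never reaches {EmpID}, so DeptID → EmpID cannot be enforced without a join — not preserved.

lossless but not dependency-preserving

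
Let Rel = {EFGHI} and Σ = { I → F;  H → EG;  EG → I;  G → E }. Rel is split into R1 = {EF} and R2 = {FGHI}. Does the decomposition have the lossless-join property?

No

Common attributes: R1 ∩ R2 = {F}.
No dependency enlarges {F}, so (F)⁺ = {F}.
The closure contains neither all of R1 = {EF} nor all of R2 = {FGHI}, so the common attributes are not a superkey of either fragment. The join is lossy.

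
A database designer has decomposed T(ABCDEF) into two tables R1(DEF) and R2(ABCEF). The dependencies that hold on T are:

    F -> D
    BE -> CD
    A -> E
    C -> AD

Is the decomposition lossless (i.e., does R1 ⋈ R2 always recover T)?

Common attributes: R1 ∩ R2 = {EF}.
Closure of {EF}: F → D applies, adding D. So (EF)⁺ = {DEF}.
This closure contains every attribute of R1, so R1 ∩ R2 → R1. The join is lossless.

Yes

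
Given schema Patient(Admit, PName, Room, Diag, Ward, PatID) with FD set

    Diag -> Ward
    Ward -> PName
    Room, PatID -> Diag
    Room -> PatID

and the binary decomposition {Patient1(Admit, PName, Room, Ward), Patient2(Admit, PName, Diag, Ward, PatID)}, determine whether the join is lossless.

Common attributes: Patient1 ∩ Patient2 = {Admit, PName, Ward}.
No dependency enlarges {Admit, PName, Ward}, so (Admit, PName, Ward)⁺ = {Admit, PName, Ward}.
The closure contains neither all of Patient1 = {Admit, PName, Room, Ward} nor all of Patient2 = {Admit, PName, Diag, Ward, PatID}, so the common attributes are not a superkey of either fragment. The join is lossy.

No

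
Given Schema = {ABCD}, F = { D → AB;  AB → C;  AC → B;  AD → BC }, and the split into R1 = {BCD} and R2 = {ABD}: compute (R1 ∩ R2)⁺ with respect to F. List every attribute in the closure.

R1 ∩ R2 = {BD}.
D → AB applies, adding A
AB → C applies, adding C
Closure: {ABCD}.

ABCD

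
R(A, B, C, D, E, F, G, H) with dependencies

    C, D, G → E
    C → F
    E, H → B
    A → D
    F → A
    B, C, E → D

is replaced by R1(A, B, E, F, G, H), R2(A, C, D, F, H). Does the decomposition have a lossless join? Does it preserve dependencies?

lossy and not dependency-preserving

Lossless test: (A, F, H)⁺ = {A, D, F, H}, which is a superkey of neither fragment — lossy.
Dependency preservation: the restricted closure of {C, D, G} across the fragments never reaches {E}, so C, D, G → E cannot be enforced without a join — not preserved.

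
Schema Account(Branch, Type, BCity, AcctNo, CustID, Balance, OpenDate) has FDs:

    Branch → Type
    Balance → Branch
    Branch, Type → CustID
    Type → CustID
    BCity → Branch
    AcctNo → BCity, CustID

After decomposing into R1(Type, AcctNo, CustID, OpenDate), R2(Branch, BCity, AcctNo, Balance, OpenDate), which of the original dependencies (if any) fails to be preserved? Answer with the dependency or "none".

Branch → Type

Check Branch → Type: no single fragment contains all of {Branch, Type}, and the restricted closure of {Branch} across the fragments never reaches {Type}.
Balance → Branch is preserved.
Branch, Type → CustID is preserved.
Type → CustID is preserved.
BCity → Branch is preserved.
AcctNo → BCity, CustID is preserved.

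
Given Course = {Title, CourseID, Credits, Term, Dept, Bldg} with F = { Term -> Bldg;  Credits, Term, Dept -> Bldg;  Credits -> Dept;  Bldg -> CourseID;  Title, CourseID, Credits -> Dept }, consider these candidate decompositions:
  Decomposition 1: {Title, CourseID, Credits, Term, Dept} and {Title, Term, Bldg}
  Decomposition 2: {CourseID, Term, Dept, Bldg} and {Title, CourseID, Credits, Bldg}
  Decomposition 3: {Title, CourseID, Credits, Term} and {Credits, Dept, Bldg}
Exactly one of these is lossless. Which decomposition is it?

Decomposition 1

Decomposition 1: common = {Title, Term}, closure = {Title, CourseID, Term, Bldg} → lossless.
Decomposition 2: common = {CourseID, Bldg}, closure = {CourseID, Bldg} → lossy.
Decomposition 3: common = {Credits}, closure = {Credits, Dept} → lossy.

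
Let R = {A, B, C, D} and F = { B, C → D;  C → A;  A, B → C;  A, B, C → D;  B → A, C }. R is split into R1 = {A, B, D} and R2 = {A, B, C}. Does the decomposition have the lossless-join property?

Yes

Common attributes: R1 ∩ R2 = {A, B}.
Closure of {A, B}: A, B → C applies, adding C; A, B, C → D applies, adding D. So (A, B)⁺ = {A, B, C, D}.
This closure contains every attribute of R1, so R1 ∩ R2 → R1. The join is lossless.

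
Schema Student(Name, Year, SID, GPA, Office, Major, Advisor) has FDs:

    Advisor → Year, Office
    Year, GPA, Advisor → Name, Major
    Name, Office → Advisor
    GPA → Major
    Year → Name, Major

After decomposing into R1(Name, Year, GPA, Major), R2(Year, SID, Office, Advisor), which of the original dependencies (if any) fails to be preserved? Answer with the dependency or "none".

Name, Office → Advisor

Check Name, Office → Advisor: no single fragment contains all of {Name, Office, Advisor}, and the restricted closure of {Name, Office} across the fragments never reaches {Advisor}.
Advisor → Year, Office is preserved.
Year, GPA, Advisor → Name, Major is preserved.
GPA → Major is preserved.
Year → Name, Major is preserved.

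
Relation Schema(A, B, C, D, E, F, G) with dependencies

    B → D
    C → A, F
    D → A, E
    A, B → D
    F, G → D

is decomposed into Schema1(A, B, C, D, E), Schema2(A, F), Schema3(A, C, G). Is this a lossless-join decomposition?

No

Chase test. Columns are A, B, C, D, E, F, G; row i has aⱼ where attribute j ∈ Schemai, else bᵢⱼ.
Initial tableau (one row per fragment):
  row 1: a1 a2 a3 a4 a5 b16 b17
  row 2: a1 b22 b23 b24 b25 a6 b27
  row 3: a1 b32 a3 b34 b35 b36 a7
Rows 1 and 3 agree on C; apply C→A, F and equate their A, F entries.
No row becomes fully distinguished — the join is lossy.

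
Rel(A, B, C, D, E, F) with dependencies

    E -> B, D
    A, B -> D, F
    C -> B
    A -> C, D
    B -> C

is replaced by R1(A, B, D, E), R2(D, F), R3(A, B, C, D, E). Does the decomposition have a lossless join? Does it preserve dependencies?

Lossless test (chase): Rows 1 and 3 agree on A, B; apply A, B→D, F and equate their D, F entries. Rows 1 and 3 agree on A; apply A→C, D and equate their C, D entries. No row becomes fully distinguished — the join is lossy.
Dependency preservation: the restricted closure of {A, B} across the fragments never reaches {D, F}, so A, B → D, F cannot be enforced without a join — not preserved.

lossy and not dependency-preserving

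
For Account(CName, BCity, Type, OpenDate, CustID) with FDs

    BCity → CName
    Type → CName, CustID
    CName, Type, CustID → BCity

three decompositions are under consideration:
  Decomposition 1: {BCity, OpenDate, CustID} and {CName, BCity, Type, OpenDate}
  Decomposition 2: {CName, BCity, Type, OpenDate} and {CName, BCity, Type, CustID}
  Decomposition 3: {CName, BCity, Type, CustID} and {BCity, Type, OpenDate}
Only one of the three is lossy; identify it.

Decomposition 1

Decomposition 1: common = {BCity, OpenDate}, closure = {CName, BCity, OpenDate} → lossy.
Decomposition 2: common = {CName, BCity, Type}, closure = {CName, BCity, Type, CustID} → lossless.
Decomposition 3: common = {BCity, Type}, closure = {CName, BCity, Type, CustID} → lossless.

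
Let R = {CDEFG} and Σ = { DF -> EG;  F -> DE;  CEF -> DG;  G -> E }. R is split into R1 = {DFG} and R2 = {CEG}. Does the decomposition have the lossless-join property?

No

Common attributes: R1 ∩ R2 = {G}.
Closure of {G}: G → E applies, adding E. So (G)⁺ = {EG}.
The closure contains neither all of R1 = {DFG} nor all of R2 = {CEG}, so the common attributes are not a superkey of either fragment. The join is lossy.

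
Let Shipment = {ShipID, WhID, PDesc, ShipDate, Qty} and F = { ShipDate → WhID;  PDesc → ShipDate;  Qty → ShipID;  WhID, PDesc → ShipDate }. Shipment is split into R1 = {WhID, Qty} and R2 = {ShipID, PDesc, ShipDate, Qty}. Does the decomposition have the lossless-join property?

Common attributes: R1 ∩ R2 = {Qty}.
Closure of {Qty}: Qty → ShipID applies, adding ShipID. So (Qty)⁺ = {ShipID, Qty}.
The closure contains neither all of R1 = {WhID, Qty} nor all of R2 = {ShipID, PDesc, ShipDate, Qty}, so the common attributes are not a superkey of either fragment. The join is lossy.

No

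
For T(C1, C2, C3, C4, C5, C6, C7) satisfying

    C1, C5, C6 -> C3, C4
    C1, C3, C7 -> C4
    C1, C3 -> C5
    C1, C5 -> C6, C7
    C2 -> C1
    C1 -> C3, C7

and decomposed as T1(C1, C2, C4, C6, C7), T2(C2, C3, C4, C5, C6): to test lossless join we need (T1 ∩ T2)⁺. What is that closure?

T1 ∩ T2 = {C2, C4, C6}.
C2 → C1 applies, adding C1
C1 → C3, C7 applies, adding C3, C7
C1, C3 → C5 applies, adding C5
Closure: {C1, C2, C3, C4, C5, C6, C7}.

C1, C2, C3, C4, C5, C6, C7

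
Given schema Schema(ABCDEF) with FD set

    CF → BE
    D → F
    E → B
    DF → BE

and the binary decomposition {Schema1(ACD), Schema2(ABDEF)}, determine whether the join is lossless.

Yes

Common attributes: Schema1 ∩ Schema2 = {AD}.
Closure of {AD}: D → F applies, adding F; DF → BE applies, adding BE. So (AD)⁺ = {ABDEF}.
This closure contains every attribute of Schema2, so Schema1 ∩ Schema2 → Schema2. The join is lossless.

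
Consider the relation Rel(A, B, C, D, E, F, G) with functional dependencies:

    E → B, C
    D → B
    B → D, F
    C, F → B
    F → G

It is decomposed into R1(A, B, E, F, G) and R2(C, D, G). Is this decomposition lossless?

Common attributes: R1 ∩ R2 = {G}.
No dependency enlarges {G}, so (G)⁺ = {G}.
The closure contains neither all of R1 = {A, B, E, F, G} nor all of R2 = {C, D, G}, so the common attributes are not a superkey of either fragment. The join is lossy.

No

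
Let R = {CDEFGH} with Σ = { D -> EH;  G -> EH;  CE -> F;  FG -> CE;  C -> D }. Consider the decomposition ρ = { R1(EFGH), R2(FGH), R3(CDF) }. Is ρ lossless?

No

Chase test. Columns are CDEFGH; row i has aⱼ where attribute j ∈ Ri, else bᵢⱼ.
Initial tableau (one row per fragment):
  row 1: b11 b12 a3 a4 a5 a6
  row 2: b21 b22 b23 a4 a5 a6
  row 3: a1 a2 b33 a4 b35 b36
Rows 1 and 2 agree on G; apply G→EH and equate their EH entries.
Rows 1 and 2 agree on FG; apply FG→CE and equate their CE entries.
Rows 1 and 2 agree on C; apply C→D and equate their D entries.
No row becomes fully distinguished — the join is lossy.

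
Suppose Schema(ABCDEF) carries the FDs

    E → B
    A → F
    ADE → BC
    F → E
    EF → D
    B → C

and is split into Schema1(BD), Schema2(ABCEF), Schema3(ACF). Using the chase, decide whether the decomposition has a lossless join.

Chase test. Columns are ABCDEF; row i has aⱼ where attribute j ∈ Schemai, else bᵢⱼ.
Initial tableau (one row per fragment):
  row 1: b11 a2 b13 a4 b15 b16
  row 2: a1 a2 a3 b24 a5 a6
  row 3: a1 b32 a3 b34 b35 a6
Rows 2 and 3 agree on F; apply F→E and equate their E entries.
Rows 2 and 3 agree on EF; apply EF→D and equate their D entries.
Rows 1 and 2 agree on B; apply B→C and equate their C entries.
Rows 2 and 3 agree on E; apply E→B and equate their B entries.
No row becomes fully distinguished — the join is lossy.

No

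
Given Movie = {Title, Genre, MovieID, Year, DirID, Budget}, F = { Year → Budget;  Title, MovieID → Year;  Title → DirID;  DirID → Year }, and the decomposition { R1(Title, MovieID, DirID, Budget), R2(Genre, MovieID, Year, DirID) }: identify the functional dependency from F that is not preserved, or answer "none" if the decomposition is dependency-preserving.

Check Year → Budget: no single fragment contains all of {Year, Budget}, and the restricted closure of {Year} across the fragments never reaches {Budget}.
Title, MovieID → Year is preserved.
Title → DirID is preserved.
DirID → Year is preserved.

Year → Budget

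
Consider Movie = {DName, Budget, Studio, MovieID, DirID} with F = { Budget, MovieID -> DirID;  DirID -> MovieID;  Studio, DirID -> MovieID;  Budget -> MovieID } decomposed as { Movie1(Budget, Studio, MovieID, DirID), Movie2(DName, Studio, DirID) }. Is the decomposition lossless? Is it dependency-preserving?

lossy but dependency-preserving

Lossless test: (Studio, DirID)⁺ = {Studio, MovieID, DirID}, which is a superkey of neither fragment — lossy.
Dependency preservation: every FD's attributes lie within a single fragment, so each can be enforced locally — preserved.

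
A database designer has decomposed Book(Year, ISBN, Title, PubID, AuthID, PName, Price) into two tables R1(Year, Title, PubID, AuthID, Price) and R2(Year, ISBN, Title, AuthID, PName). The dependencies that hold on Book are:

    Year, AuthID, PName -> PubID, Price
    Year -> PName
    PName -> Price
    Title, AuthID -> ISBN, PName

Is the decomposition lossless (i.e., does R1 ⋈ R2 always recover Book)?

Common attributes: R1 ∩ R2 = {Year, Title, AuthID}.
Closure of {Year, Title, AuthID}: Year → PName applies, adding PName; PName → Price applies, adding Price; Title, AuthID → ISBN, PName applies, adding ISBN; Year, AuthID, PName → PubID, Price applies, adding PubID. So (Year, Title, AuthID)⁺ = {Year, ISBN, Title, PubID, AuthID, PName, Price}.
This closure contains every attribute of R1, so R1 ∩ R2 → R1. The join is lossless.

Yes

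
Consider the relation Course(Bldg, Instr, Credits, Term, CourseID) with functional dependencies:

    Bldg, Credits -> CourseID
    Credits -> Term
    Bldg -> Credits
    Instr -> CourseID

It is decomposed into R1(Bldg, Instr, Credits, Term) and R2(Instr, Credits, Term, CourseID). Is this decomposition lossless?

Yes

Common attributes: R1 ∩ R2 = {Instr, Credits, Term}.
Closure of {Instr, Credits, Term}: Instr → CourseID applies, adding CourseID. So (Instr, Credits, Term)⁺ = {Instr, Credits, Term, CourseID}.
This closure contains every attribute of R2, so R1 ∩ R2 → R2. The join is lossless.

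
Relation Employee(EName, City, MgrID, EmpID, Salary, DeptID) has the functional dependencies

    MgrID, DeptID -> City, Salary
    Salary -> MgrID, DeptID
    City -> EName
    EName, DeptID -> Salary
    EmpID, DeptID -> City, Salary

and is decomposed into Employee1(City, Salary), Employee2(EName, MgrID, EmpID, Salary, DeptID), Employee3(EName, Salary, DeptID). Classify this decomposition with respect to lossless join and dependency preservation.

Lossless test (chase): Rows 1 and 2 agree on Salary; apply Salary→MgrID, DeptID and equate their MgrID, DeptID entries. Rows 1 and 3 agree on Salary; apply Salary→MgrID, DeptID and equate their MgrID, DeptID entries. Rows 1 and 2 agree on MgrID, DeptID; apply MgrID, DeptID→City, Salary and equate their City, Salary entries. Rows 1 and 3 agree on MgrID, DeptID; apply MgrID, DeptID→City, Salary and equate their City, Salary entries. Rows 1 and 2 agree on City; apply City→EName and equate their EName entries. Row 2 is now all distinguished symbols — the join is lossless.
Dependency preservation: the restricted closure of {City} across the fragments never reaches {EName}, so City → EName cannot be enforced without a join — not preserved.

lossless but not dependency-preserving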